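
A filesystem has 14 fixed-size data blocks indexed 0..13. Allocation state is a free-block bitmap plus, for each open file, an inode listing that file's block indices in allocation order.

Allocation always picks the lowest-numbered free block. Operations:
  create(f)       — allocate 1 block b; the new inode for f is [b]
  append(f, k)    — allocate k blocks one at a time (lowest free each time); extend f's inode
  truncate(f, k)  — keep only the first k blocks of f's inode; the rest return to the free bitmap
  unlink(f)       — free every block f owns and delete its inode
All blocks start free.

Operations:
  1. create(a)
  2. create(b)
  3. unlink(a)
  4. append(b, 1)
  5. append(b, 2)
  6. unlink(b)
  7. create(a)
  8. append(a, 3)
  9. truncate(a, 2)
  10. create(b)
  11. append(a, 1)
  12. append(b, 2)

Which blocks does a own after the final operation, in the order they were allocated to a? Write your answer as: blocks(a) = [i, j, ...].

blocks(a) = [0, 1, 3]

  1. create(a)  ⇒  F.............  {a→[0]}
  2. create(b)  ⇒  FF............  {a→[0]; b→[1]}
  3. unlink(a)  ⇒  .F............  {b→[1]}
  4. append(b, 1)  ⇒  FF............  {b→[1, 0]}
  5. append(b, 2)  ⇒  FFFF..........  {b→[1, 0, 2, 3]}
  6. unlink(b)  ⇒  ..............  {}
  7. create(a)  ⇒  F.............  {a→[0]}
  8. append(a, 3)  ⇒  FFFF..........  {a→[0, 1, 2, 3]}
  9. truncate(a, 2)  ⇒  FF............  {a→[0, 1]}
  10. create(b)  ⇒  FFF...........  {a→[0, 1]; b→[2]}
  11. append(a, 1)  ⇒  FFFF..........  {a→[0, 1, 3]; b→[2]}
  12. append(b, 2)  ⇒  FFFFFF........  {a→[0, 1, 3]; b→[2, 4, 5]}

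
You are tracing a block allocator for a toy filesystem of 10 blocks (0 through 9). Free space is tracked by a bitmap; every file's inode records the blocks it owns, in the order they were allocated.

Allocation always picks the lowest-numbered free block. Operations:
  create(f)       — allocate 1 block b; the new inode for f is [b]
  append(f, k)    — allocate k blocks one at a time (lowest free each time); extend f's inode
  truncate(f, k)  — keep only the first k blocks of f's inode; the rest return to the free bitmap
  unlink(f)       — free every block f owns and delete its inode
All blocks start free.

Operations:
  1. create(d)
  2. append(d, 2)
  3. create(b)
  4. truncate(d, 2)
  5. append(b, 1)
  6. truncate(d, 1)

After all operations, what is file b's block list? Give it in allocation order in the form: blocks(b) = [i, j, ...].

  1. create(d)  ⇒  F.........  {d→[0]}
  2. append(d, 2)  ⇒  FFF.......  {d→[0, 1, 2]}
  3. create(b)  ⇒  FFFF......  {b→[3]; d→[0, 1, 2]}
  4. truncate(d, 2)  ⇒  FF.F......  {b→[3]; d→[0, 1]}
  5. append(b, 1)  ⇒  FFFF......  {b→[3, 2]; d→[0, 1]}
  6. truncate(d, 1)  ⇒  F.FF......  {b→[3, 2]; d→[0]}

blocks(b) = [3, 2]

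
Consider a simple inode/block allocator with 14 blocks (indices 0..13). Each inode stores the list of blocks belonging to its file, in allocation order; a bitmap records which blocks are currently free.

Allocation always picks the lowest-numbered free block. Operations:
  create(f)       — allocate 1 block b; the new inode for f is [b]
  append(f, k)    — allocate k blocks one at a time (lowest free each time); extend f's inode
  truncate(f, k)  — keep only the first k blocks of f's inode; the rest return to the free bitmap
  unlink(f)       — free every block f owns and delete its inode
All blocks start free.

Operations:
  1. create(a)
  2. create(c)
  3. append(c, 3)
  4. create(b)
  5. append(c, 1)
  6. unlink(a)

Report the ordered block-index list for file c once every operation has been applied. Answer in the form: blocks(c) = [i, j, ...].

  1. create(a)  ⇒  F.............  {a→[0]}
  2. create(c)  ⇒  FF............  {a→[0]; c→[1]}
  3. append(c, 3)  ⇒  FFFFF.........  {a→[0]; c→[1, 2, 3, 4]}
  4. create(b)  ⇒  FFFFFF........  {a→[0]; b→[5]; c→[1, 2, 3, 4]}
  5. append(c, 1)  ⇒  FFFFFFF.......  {a→[0]; b→[5]; c→[1, 2, 3, 4, 6]}
  6. unlink(a)  ⇒  .FFFFFF.......  {b→[5]; c→[1, 2, 3, 4, 6]}

blocks(c) = [1, 2, 3, 4, 6]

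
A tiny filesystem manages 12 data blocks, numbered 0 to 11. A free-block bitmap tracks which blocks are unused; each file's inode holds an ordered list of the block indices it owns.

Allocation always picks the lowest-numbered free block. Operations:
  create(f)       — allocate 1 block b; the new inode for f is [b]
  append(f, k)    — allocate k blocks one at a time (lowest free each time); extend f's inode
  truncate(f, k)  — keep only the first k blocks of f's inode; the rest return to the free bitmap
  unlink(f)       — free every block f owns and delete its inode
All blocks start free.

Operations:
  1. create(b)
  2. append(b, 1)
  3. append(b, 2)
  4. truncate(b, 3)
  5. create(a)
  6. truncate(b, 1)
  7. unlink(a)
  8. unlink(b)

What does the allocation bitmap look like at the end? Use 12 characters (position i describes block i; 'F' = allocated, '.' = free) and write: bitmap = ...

[1] create(b) — b=0 (map F...........)
[2] append(b, 1) — b=0,1 (map FF..........)
[3] append(b, 2) — b=0,1,2,3 (map FFFF........)
[4] truncate(b, 3) — b=0,1,2 (map FFF.........)
[5] create(a) — a=3 b=0,1,2 (map FFFF........)
[6] truncate(b, 1) — a=3 b=0 (map F..F........)
[7] unlink(a) — b=0 (map F...........)
[8] unlink(b) —  (map ............)

bitmap = ............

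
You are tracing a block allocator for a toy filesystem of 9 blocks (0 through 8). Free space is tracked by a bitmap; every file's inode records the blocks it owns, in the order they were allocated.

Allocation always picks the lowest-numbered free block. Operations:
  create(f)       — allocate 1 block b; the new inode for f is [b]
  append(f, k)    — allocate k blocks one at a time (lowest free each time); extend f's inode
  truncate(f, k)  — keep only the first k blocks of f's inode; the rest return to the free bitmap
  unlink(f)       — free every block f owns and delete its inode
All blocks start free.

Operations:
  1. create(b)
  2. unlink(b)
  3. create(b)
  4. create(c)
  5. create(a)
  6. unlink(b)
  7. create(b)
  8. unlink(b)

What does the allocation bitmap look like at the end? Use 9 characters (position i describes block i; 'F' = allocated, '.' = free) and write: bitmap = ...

[1] create(b) — b=0 (map F........)
[2] unlink(b) —  (map .........)
[3] create(b) — b=0 (map F........)
[4] create(c) — b=0 c=1 (map FF.......)
[5] create(a) — a=2 b=0 c=1 (map FFF......)
[6] unlink(b) — a=2 c=1 (map .FF......)
[7] create(b) — a=2 b=0 c=1 (map FFF......)
[8] unlink(b) — a=2 c=1 (map .FF......)

bitmap = .FF......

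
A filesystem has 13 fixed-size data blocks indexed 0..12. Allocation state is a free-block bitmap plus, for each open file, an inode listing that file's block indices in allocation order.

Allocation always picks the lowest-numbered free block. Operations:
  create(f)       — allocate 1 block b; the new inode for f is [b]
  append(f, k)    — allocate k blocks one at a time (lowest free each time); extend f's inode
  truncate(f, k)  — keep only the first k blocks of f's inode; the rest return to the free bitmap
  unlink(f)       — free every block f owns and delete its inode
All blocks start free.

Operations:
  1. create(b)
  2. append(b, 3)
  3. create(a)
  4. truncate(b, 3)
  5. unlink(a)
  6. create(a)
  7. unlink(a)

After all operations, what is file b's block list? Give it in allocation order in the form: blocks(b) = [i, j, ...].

[1] create(b) — b=0 (map F............)
[2] append(b, 3) — b=0,1,2,3 (map FFFF.........)
[3] create(a) — a=4 b=0,1,2,3 (map FFFFF........)
[4] truncate(b, 3) — a=4 b=0,1,2 (map FFF.F........)
[5] unlink(a) — b=0,1,2 (map FFF..........)
[6] create(a) — a=3 b=0,1,2 (map FFFF.........)
[7] unlink(a) — b=0,1,2 (map FFF..........)

blocks(b) = [0, 1, 2]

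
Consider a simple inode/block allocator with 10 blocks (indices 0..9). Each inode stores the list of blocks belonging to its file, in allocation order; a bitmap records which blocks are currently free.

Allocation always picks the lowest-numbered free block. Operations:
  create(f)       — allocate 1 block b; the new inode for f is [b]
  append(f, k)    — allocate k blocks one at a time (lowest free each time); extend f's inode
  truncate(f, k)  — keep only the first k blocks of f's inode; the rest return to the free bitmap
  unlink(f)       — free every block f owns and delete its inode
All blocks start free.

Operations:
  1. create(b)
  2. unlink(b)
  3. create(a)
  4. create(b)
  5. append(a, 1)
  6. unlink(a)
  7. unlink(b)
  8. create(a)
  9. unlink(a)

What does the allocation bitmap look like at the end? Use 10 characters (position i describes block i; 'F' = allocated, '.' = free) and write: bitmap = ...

bitmap = ..........

after create(b) → b:[0]  free=[F.........]
after unlink(b) →   free=[..........]
after create(a) → a:[0]  free=[F.........]
after create(b) → a:[0], b:[1]  free=[FF........]
after append(a, 1) → a:[0, 2], b:[1]  free=[FFF.......]
after unlink(a) → b:[1]  free=[.F........]
after unlink(b) →   free=[..........]
after create(a) → a:[0]  free=[F.........]
after unlink(a) →   free=[..........]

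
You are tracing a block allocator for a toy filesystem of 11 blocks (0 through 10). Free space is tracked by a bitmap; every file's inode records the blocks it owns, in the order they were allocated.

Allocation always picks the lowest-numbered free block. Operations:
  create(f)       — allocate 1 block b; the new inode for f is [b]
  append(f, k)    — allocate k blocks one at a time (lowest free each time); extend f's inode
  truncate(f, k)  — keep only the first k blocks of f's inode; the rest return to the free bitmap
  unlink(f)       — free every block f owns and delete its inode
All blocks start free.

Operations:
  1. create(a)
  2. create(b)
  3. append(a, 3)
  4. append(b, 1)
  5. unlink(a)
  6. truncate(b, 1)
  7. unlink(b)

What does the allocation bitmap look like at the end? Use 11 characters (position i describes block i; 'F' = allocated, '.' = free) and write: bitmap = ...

bitmap = ...........

[1] create(a) — a=0 (map F..........)
[2] create(b) — a=0 b=1 (map FF.........)
[3] append(a, 3) — a=0,2,3,4 b=1 (map FFFFF......)
[4] append(b, 1) — a=0,2,3,4 b=1,5 (map FFFFFF.....)
[5] unlink(a) — b=1,5 (map .F...F.....)
[6] truncate(b, 1) — b=1 (map .F.........)
[7] unlink(b) —  (map ...........)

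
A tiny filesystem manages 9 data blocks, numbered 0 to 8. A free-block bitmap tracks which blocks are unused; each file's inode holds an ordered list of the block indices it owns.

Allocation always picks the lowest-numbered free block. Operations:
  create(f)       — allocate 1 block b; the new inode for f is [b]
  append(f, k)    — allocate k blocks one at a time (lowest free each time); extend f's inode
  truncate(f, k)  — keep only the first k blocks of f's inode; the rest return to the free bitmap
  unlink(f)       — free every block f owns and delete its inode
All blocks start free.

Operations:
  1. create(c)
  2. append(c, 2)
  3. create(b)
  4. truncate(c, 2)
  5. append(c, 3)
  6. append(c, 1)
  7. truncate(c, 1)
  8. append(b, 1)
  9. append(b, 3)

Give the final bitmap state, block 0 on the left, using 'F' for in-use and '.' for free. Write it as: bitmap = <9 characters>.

after create(c) → c:[0]  free=[F........]
after append(c, 2) → c:[0, 1, 2]  free=[FFF......]
after create(b) → b:[3], c:[0, 1, 2]  free=[FFFF.....]
after truncate(c, 2) → b:[3], c:[0, 1]  free=[FF.F.....]
after append(c, 3) → b:[3], c:[0, 1, 2, 4, 5]  free=[FFFFFF...]
after append(c, 1) → b:[3], c:[0, 1, 2, 4, 5, 6]  free=[FFFFFFF..]
after truncate(c, 1) → b:[3], c:[0]  free=[F..F.....]
after append(b, 1) → b:[3, 1], c:[0]  free=[FF.F.....]
after append(b, 3) → b:[3, 1, 2, 4, 5], c:[0]  free=[FFFFFF...]

bitmap = FFFFFF...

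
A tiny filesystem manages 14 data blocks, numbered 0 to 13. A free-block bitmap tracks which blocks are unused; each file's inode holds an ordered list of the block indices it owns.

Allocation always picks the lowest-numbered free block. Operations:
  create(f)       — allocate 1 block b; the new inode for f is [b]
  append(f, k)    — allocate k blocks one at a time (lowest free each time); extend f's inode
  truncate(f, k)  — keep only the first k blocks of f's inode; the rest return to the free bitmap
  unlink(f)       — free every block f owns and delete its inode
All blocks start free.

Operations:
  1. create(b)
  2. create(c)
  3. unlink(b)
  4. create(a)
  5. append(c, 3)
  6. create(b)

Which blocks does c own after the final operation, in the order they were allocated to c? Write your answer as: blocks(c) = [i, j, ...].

[1] create(b) — b=0 (map F.............)
[2] create(c) — b=0 c=1 (map FF............)
[3] unlink(b) — c=1 (map .F............)
[4] create(a) — a=0 c=1 (map FF............)
[5] append(c, 3) — a=0 c=1,2,3,4 (map FFFFF.........)
[6] create(b) — a=0 b=5 c=1,2,3,4 (map FFFFFF........)

blocks(c) = [1, 2, 3, 4]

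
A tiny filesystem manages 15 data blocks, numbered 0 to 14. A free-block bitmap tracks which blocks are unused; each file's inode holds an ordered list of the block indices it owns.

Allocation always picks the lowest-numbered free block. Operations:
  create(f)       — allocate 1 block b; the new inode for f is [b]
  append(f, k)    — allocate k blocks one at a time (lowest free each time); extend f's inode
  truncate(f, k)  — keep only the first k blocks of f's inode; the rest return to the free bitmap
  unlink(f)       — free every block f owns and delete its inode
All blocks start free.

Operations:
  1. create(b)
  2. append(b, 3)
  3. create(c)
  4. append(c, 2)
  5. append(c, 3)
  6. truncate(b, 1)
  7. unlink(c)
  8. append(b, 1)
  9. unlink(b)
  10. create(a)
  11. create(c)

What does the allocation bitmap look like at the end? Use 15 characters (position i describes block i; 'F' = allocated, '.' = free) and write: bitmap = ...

  1. create(b)  ⇒  F..............  {b→[0]}
  2. append(b, 3)  ⇒  FFFF...........  {b→[0, 1, 2, 3]}
  3. create(c)  ⇒  FFFFF..........  {b→[0, 1, 2, 3]; c→[4]}
  4. append(c, 2)  ⇒  FFFFFFF........  {b→[0, 1, 2, 3]; c→[4, 5, 6]}
  5. append(c, 3)  ⇒  FFFFFFFFFF.....  {b→[0, 1, 2, 3]; c→[4, 5, 6, 7, 8, 9]}
  6. truncate(b, 1)  ⇒  F...FFFFFF.....  {b→[0]; c→[4, 5, 6, 7, 8, 9]}
  7. unlink(c)  ⇒  F..............  {b→[0]}
  8. append(b, 1)  ⇒  FF.............  {b→[0, 1]}
  9. unlink(b)  ⇒  ...............  {}
  10. create(a)  ⇒  F..............  {a→[0]}
  11. create(c)  ⇒  FF.............  {a→[0]; c→[1]}

bitmap = FF.............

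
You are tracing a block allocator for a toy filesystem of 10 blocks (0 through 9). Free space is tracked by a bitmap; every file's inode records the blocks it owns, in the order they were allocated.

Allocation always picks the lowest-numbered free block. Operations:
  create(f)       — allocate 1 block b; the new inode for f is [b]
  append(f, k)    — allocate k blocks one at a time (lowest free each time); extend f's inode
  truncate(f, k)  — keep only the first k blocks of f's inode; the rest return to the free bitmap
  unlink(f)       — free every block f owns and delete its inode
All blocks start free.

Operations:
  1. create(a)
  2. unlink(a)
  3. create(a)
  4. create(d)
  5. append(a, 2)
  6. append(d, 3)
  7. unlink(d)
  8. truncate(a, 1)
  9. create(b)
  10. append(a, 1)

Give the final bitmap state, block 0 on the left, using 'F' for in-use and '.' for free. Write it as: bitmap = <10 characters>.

  1. create(a)  ⇒  F.........  {a→[0]}
  2. unlink(a)  ⇒  ..........  {}
  3. create(a)  ⇒  F.........  {a→[0]}
  4. create(d)  ⇒  FF........  {a→[0]; d→[1]}
  5. append(a, 2)  ⇒  FFFF......  {a→[0, 2, 3]; d→[1]}
  6. append(d, 3)  ⇒  FFFFFFF...  {a→[0, 2, 3]; d→[1, 4, 5, 6]}
  7. unlink(d)  ⇒  F.FF......  {a→[0, 2, 3]}
  8. truncate(a, 1)  ⇒  F.........  {a→[0]}
  9. create(b)  ⇒  FF........  {a→[0]; b→[1]}
  10. append(a, 1)  ⇒  FFF.......  {a→[0, 2]; b→[1]}

bitmap = FFF.......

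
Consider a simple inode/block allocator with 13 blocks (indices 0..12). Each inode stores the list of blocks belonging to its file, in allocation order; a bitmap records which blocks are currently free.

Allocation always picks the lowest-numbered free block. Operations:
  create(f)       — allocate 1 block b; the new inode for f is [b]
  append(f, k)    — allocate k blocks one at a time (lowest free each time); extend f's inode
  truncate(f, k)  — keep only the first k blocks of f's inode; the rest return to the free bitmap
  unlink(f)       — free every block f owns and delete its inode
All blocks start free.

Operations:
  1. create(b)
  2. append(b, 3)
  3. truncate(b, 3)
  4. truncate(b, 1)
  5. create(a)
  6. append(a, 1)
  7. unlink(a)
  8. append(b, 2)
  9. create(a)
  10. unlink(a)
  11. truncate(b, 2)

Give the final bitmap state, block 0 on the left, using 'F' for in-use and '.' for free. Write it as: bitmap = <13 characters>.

after create(b) → b:[0]  free=[F............]
after append(b, 3) → b:[0, 1, 2, 3]  free=[FFFF.........]
after truncate(b, 3) → b:[0, 1, 2]  free=[FFF..........]
after truncate(b, 1) → b:[0]  free=[F............]
after create(a) → a:[1], b:[0]  free=[FF...........]
after append(a, 1) → a:[1, 2], b:[0]  free=[FFF..........]
after unlink(a) → b:[0]  free=[F............]
after append(b, 2) → b:[0, 1, 2]  free=[FFF..........]
after create(a) → a:[3], b:[0, 1, 2]  free=[FFFF.........]
after unlink(a) → b:[0, 1, 2]  free=[FFF..........]
after truncate(b, 2) → b:[0, 1]  free=[FF...........]

bitmap = FF...........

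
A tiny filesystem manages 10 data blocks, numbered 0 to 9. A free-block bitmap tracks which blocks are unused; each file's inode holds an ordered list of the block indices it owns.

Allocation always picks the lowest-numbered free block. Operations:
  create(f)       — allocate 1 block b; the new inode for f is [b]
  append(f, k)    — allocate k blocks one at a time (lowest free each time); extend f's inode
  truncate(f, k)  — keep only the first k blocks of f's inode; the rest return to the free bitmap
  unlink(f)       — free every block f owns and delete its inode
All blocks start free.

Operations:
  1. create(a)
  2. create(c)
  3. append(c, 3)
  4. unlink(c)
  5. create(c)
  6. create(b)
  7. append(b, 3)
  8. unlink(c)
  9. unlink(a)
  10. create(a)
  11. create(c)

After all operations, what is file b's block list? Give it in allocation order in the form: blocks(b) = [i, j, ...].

blocks(b) = [2, 3, 4, 5]

[1] create(a) — a=0 (map F.........)
[2] create(c) — a=0 c=1 (map FF........)
[3] append(c, 3) — a=0 c=1,2,3,4 (map FFFFF.....)
[4] unlink(c) — a=0 (map F.........)
[5] create(c) — a=0 c=1 (map FF........)
[6] create(b) — a=0 b=2 c=1 (map FFF.......)
[7] append(b, 3) — a=0 b=2,3,4,5 c=1 (map FFFFFF....)
[8] unlink(c) — a=0 b=2,3,4,5 (map F.FFFF....)
[9] unlink(a) — b=2,3,4,5 (map ..FFFF....)
[10] create(a) — a=0 b=2,3,4,5 (map F.FFFF....)
[11] create(c) — a=0 b=2,3,4,5 c=1 (map FFFFFF....)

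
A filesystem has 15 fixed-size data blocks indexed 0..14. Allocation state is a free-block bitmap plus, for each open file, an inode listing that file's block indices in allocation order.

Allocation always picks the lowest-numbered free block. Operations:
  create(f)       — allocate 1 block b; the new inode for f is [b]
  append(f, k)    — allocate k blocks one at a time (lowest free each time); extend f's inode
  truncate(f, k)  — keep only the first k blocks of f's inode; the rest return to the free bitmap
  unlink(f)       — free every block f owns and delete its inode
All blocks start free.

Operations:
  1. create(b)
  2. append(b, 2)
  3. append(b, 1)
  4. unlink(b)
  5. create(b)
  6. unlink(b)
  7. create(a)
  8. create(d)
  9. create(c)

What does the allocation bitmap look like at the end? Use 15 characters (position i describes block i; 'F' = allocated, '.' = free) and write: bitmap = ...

bitmap = FFF............

[1] create(b) — b=0 (map F..............)
[2] append(b, 2) — b=0,1,2 (map FFF............)
[3] append(b, 1) — b=0,1,2,3 (map FFFF...........)
[4] unlink(b) —  (map ...............)
[5] create(b) — b=0 (map F..............)
[6] unlink(b) —  (map ...............)
[7] create(a) — a=0 (map F..............)
[8] create(d) — a=0 d=1 (map FF.............)
[9] create(c) — a=0 c=2 d=1 (map FFF............)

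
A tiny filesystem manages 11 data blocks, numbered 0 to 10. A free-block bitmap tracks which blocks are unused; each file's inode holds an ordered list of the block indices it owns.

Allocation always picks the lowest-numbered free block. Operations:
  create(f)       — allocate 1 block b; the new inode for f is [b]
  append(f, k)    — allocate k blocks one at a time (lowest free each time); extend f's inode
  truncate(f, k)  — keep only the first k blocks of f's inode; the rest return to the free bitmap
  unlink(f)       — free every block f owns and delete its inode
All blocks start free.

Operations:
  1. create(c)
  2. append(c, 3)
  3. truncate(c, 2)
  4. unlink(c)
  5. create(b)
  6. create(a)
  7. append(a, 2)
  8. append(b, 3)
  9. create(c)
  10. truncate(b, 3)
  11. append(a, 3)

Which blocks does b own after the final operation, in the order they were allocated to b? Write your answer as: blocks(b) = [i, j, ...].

after create(c) → c:[0]  free=[F..........]
after append(c, 3) → c:[0, 1, 2, 3]  free=[FFFF.......]
after truncate(c, 2) → c:[0, 1]  free=[FF.........]
after unlink(c) →   free=[...........]
after create(b) → b:[0]  free=[F..........]
after create(a) → a:[1], b:[0]  free=[FF.........]
after append(a, 2) → a:[1, 2, 3], b:[0]  free=[FFFF.......]
after append(b, 3) → a:[1, 2, 3], b:[0, 4, 5, 6]  free=[FFFFFFF....]
after create(c) → a:[1, 2, 3], b:[0, 4, 5, 6], c:[7]  free=[FFFFFFFF...]
after truncate(b, 3) → a:[1, 2, 3], b:[0, 4, 5], c:[7]  free=[FFFFFF.F...]
after append(a, 3) → a:[1, 2, 3, 6, 8, 9], b:[0, 4, 5], c:[7]  free=[FFFFFFFFFF.]

blocks(b) = [0, 4, 5]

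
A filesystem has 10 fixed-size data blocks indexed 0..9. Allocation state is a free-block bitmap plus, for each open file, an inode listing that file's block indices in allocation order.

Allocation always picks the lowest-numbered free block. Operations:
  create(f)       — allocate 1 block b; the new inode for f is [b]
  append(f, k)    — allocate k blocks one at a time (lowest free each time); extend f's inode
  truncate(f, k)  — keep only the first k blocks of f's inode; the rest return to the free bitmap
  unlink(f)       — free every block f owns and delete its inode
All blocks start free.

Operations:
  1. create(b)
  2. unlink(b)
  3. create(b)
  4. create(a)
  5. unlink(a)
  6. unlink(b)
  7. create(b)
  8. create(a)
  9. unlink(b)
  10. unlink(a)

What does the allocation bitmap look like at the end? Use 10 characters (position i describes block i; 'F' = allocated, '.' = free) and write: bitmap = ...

bitmap = ..........

  1. create(b)  ⇒  F.........  {b→[0]}
  2. unlink(b)  ⇒  ..........  {}
  3. create(b)  ⇒  F.........  {b→[0]}
  4. create(a)  ⇒  FF........  {a→[1]; b→[0]}
  5. unlink(a)  ⇒  F.........  {b→[0]}
  6. unlink(b)  ⇒  ..........  {}
  7. create(b)  ⇒  F.........  {b→[0]}
  8. create(a)  ⇒  FF........  {a→[1]; b→[0]}
  9. unlink(b)  ⇒  .F........  {a→[1]}
  10. unlink(a)  ⇒  ..........  {}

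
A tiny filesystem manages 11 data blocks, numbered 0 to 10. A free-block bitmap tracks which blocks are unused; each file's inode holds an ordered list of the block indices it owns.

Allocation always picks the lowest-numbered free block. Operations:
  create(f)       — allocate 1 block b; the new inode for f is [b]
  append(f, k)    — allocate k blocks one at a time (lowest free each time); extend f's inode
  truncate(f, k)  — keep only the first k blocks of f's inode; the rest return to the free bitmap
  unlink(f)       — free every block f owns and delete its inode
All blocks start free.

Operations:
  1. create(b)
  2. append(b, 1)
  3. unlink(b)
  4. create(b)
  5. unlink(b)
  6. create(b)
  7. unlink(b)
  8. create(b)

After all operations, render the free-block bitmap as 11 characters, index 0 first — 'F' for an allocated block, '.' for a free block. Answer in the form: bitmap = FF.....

bitmap = F..........

create(b): bitmap=F.......... | b=[0]
append(b, 1): bitmap=FF......... | b=[0, 1]
unlink(b): bitmap=........... | 
create(b): bitmap=F.......... | b=[0]
unlink(b): bitmap=........... | 
create(b): bitmap=F.......... | b=[0]
unlink(b): bitmap=........... | 
create(b): bitmap=F.......... | b=[0]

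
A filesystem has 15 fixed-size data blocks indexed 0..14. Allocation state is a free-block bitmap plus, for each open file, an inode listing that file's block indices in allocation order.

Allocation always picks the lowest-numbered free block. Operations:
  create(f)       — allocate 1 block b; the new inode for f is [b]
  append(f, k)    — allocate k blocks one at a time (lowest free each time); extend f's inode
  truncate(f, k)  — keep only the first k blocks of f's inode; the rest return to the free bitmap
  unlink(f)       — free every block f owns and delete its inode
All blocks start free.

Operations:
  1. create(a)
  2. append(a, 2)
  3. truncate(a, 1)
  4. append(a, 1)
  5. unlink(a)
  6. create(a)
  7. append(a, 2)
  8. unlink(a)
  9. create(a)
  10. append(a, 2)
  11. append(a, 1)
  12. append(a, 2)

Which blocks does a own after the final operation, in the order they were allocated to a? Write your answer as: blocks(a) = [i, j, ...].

  1. create(a)  ⇒  F..............  {a→[0]}
  2. append(a, 2)  ⇒  FFF............  {a→[0, 1, 2]}
  3. truncate(a, 1)  ⇒  F..............  {a→[0]}
  4. append(a, 1)  ⇒  FF.............  {a→[0, 1]}
  5. unlink(a)  ⇒  ...............  {}
  6. create(a)  ⇒  F..............  {a→[0]}
  7. append(a, 2)  ⇒  FFF............  {a→[0, 1, 2]}
  8. unlink(a)  ⇒  ...............  {}
  9. create(a)  ⇒  F..............  {a→[0]}
  10. append(a, 2)  ⇒  FFF............  {a→[0, 1, 2]}
  11. append(a, 1)  ⇒  FFFF...........  {a→[0, 1, 2, 3]}
  12. append(a, 2)  ⇒  FFFFFF.........  {a→[0, 1, 2, 3, 4, 5]}

blocks(a) = [0, 1, 2, 3, 4, 5]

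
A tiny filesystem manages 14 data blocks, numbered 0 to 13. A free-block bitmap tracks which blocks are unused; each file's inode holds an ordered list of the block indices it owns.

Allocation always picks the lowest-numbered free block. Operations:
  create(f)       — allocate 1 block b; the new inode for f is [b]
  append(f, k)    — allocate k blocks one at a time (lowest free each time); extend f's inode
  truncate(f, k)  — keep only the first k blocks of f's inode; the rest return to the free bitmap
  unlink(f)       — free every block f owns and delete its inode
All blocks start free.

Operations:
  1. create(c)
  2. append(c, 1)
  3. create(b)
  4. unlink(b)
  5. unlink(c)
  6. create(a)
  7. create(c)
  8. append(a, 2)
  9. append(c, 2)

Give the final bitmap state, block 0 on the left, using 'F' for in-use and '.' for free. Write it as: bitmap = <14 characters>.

bitmap = FFFFFF........

create(c): bitmap=F............. | c=[0]
append(c, 1): bitmap=FF............ | c=[0, 1]
create(b): bitmap=FFF........... | b=[2] c=[0, 1]
unlink(b): bitmap=FF............ | c=[0, 1]
unlink(c): bitmap=.............. | 
create(a): bitmap=F............. | a=[0]
create(c): bitmap=FF............ | a=[0] c=[1]
append(a, 2): bitmap=FFFF.......... | a=[0, 2, 3] c=[1]
append(c, 2): bitmap=FFFFFF........ | a=[0, 2, 3] c=[1, 4, 5]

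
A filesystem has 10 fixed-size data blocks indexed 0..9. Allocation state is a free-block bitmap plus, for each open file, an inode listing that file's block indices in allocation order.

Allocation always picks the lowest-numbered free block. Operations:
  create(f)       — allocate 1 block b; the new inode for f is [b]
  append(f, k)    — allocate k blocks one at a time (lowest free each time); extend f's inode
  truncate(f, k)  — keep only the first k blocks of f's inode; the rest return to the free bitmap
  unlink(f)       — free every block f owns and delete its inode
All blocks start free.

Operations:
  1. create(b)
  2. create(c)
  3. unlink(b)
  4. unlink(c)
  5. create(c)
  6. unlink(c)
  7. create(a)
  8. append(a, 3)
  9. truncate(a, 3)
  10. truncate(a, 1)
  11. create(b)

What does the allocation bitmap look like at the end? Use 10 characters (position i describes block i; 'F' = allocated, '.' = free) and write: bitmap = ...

bitmap = FF........

[1] create(b) — b=0 (map F.........)
[2] create(c) — b=0 c=1 (map FF........)
[3] unlink(b) — c=1 (map .F........)
[4] unlink(c) —  (map ..........)
[5] create(c) — c=0 (map F.........)
[6] unlink(c) —  (map ..........)
[7] create(a) — a=0 (map F.........)
[8] append(a, 3) — a=0,1,2,3 (map FFFF......)
[9] truncate(a, 3) — a=0,1,2 (map FFF.......)
[10] truncate(a, 1) — a=0 (map F.........)
[11] create(b) — a=0 b=1 (map FF........)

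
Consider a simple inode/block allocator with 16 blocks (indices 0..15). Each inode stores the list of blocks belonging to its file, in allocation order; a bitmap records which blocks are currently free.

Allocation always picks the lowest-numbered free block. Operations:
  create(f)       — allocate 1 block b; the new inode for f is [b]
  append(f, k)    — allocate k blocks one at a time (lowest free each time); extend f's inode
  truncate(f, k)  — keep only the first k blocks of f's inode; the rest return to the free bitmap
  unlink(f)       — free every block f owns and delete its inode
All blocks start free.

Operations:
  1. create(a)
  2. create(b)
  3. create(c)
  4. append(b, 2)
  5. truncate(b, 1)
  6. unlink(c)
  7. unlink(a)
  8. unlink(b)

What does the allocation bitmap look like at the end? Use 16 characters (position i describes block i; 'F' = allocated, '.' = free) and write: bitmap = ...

create(a): bitmap=F............... | a=[0]
create(b): bitmap=FF.............. | a=[0] b=[1]
create(c): bitmap=FFF............. | a=[0] b=[1] c=[2]
append(b, 2): bitmap=FFFFF........... | a=[0] b=[1, 3, 4] c=[2]
truncate(b, 1): bitmap=FFF............. | a=[0] b=[1] c=[2]
unlink(c): bitmap=FF.............. | a=[0] b=[1]
unlink(a): bitmap=.F.............. | b=[1]
unlink(b): bitmap=................ | 

bitmap = ................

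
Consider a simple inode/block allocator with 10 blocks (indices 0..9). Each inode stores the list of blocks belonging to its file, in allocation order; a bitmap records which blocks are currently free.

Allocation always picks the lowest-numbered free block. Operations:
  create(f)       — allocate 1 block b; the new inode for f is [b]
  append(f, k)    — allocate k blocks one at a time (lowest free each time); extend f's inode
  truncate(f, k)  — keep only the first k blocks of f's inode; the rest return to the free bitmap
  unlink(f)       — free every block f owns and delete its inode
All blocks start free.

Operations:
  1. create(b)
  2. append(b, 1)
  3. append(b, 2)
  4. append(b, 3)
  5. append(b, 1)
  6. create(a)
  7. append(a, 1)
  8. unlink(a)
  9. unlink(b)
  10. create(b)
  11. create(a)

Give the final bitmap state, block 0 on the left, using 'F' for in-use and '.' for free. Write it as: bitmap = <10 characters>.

after create(b) → b:[0]  free=[F.........]
after append(b, 1) → b:[0, 1]  free=[FF........]
after append(b, 2) → b:[0, 1, 2, 3]  free=[FFFF......]
after append(b, 3) → b:[0, 1, 2, 3, 4, 5, 6]  free=[FFFFFFF...]
after append(b, 1) → b:[0, 1, 2, 3, 4, 5, 6, 7]  free=[FFFFFFFF..]
after create(a) → a:[8], b:[0, 1, 2, 3, 4, 5, 6, 7]  free=[FFFFFFFFF.]
after append(a, 1) → a:[8, 9], b:[0, 1, 2, 3, 4, 5, 6, 7]  free=[FFFFFFFFFF]
after unlink(a) → b:[0, 1, 2, 3, 4, 5, 6, 7]  free=[FFFFFFFF..]
after unlink(b) →   free=[..........]
after create(b) → b:[0]  free=[F.........]
after create(a) → a:[1], b:[0]  free=[FF........]

bitmap = FF........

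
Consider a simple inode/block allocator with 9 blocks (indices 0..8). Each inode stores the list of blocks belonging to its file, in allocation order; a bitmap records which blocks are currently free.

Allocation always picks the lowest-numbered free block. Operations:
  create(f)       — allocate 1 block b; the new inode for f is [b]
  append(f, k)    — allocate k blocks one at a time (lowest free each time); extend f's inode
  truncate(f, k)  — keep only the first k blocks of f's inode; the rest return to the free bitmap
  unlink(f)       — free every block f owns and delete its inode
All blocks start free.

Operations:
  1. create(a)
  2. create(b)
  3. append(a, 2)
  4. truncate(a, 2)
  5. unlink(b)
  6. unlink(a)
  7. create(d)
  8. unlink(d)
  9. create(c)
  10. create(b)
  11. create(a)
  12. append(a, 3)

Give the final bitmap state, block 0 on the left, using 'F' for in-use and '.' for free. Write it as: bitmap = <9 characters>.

bitmap = FFFFFF...

[1] create(a) — a=0 (map F........)
[2] create(b) — a=0 b=1 (map FF.......)
[3] append(a, 2) — a=0,2,3 b=1 (map FFFF.....)
[4] truncate(a, 2) — a=0,2 b=1 (map FFF......)
[5] unlink(b) — a=0,2 (map F.F......)
[6] unlink(a) —  (map .........)
[7] create(d) — d=0 (map F........)
[8] unlink(d) —  (map .........)
[9] create(c) — c=0 (map F........)
[10] create(b) — b=1 c=0 (map FF.......)
[11] create(a) — a=2 b=1 c=0 (map FFF......)
[12] append(a, 3) — a=2,3,4,5 b=1 c=0 (map FFFFFF...)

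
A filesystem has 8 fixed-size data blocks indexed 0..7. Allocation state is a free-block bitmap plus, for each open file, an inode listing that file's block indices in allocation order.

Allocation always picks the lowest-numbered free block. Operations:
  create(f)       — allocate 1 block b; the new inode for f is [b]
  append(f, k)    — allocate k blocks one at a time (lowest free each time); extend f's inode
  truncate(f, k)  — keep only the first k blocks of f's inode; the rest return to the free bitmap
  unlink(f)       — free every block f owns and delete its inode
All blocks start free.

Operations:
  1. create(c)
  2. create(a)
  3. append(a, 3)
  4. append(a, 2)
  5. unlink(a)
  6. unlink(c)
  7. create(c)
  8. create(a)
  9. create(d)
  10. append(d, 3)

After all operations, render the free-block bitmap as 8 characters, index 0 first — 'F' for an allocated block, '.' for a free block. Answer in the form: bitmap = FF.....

bitmap = FFFFFF..

  1. create(c)  ⇒  F.......  {c→[0]}
  2. create(a)  ⇒  FF......  {a→[1]; c→[0]}
  3. append(a, 3)  ⇒  FFFFF...  {a→[1, 2, 3, 4]; c→[0]}
  4. append(a, 2)  ⇒  FFFFFFF.  {a→[1, 2, 3, 4, 5, 6]; c→[0]}
  5. unlink(a)  ⇒  F.......  {c→[0]}
  6. unlink(c)  ⇒  ........  {}
  7. create(c)  ⇒  F.......  {c→[0]}
  8. create(a)  ⇒  FF......  {a→[1]; c→[0]}
  9. create(d)  ⇒  FFF.....  {a→[1]; c→[0]; d→[2]}
  10. append(d, 3)  ⇒  FFFFFF..  {a→[1]; c→[0]; d→[2, 3, 4, 5]}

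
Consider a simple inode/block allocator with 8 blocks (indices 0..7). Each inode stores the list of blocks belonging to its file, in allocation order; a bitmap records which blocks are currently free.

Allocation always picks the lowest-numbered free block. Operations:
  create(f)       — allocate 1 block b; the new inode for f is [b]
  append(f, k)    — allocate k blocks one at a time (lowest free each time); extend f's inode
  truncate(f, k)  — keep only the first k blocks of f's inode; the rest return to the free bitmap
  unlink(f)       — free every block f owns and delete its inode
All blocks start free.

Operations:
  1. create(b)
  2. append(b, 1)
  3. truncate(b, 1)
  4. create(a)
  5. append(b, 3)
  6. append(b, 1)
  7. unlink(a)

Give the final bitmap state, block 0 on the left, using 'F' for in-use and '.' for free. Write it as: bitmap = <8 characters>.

[1] create(b) — b=0 (map F.......)
[2] append(b, 1) — b=0,1 (map FF......)
[3] truncate(b, 1) — b=0 (map F.......)
[4] create(a) — a=1 b=0 (map FF......)
[5] append(b, 3) — a=1 b=0,2,3,4 (map FFFFF...)
[6] append(b, 1) — a=1 b=0,2,3,4,5 (map FFFFFF..)
[7] unlink(a) — b=0,2,3,4,5 (map F.FFFF..)

bitmap = F.FFFF..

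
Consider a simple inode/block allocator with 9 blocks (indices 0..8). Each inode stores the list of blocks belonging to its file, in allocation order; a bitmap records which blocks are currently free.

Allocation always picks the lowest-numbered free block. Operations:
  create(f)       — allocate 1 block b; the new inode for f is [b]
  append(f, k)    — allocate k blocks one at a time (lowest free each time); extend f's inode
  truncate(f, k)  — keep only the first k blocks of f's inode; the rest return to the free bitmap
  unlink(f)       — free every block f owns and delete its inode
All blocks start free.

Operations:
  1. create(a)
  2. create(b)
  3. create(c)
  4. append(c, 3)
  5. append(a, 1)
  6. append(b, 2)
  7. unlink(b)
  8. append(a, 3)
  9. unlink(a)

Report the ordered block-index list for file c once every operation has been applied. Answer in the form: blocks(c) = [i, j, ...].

create(a): bitmap=F........ | a=[0]
create(b): bitmap=FF....... | a=[0] b=[1]
create(c): bitmap=FFF...... | a=[0] b=[1] c=[2]
append(c, 3): bitmap=FFFFFF... | a=[0] b=[1] c=[2, 3, 4, 5]
append(a, 1): bitmap=FFFFFFF.. | a=[0, 6] b=[1] c=[2, 3, 4, 5]
append(b, 2): bitmap=FFFFFFFFF | a=[0, 6] b=[1, 7, 8] c=[2, 3, 4, 5]
unlink(b): bitmap=F.FFFFF.. | a=[0, 6] c=[2, 3, 4, 5]
append(a, 3): bitmap=FFFFFFFFF | a=[0, 6, 1, 7, 8] c=[2, 3, 4, 5]
unlink(a): bitmap=..FFFF... | c=[2, 3, 4, 5]

blocks(c) = [2, 3, 4, 5]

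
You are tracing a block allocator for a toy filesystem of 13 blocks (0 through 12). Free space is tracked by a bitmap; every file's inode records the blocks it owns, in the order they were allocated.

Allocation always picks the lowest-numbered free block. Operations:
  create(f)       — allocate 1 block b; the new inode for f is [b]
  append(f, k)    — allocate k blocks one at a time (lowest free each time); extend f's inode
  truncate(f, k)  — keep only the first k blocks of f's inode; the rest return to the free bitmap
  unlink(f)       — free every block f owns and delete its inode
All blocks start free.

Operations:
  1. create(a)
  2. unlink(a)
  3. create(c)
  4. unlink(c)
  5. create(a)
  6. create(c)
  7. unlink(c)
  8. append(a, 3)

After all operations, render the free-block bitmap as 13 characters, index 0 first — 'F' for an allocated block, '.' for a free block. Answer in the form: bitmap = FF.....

create(a): bitmap=F............ | a=[0]
unlink(a): bitmap=............. | 
create(c): bitmap=F............ | c=[0]
unlink(c): bitmap=............. | 
create(a): bitmap=F............ | a=[0]
create(c): bitmap=FF........... | a=[0] c=[1]
unlink(c): bitmap=F............ | a=[0]
append(a, 3): bitmap=FFFF......... | a=[0, 1, 2, 3]

bitmap = FFFF.........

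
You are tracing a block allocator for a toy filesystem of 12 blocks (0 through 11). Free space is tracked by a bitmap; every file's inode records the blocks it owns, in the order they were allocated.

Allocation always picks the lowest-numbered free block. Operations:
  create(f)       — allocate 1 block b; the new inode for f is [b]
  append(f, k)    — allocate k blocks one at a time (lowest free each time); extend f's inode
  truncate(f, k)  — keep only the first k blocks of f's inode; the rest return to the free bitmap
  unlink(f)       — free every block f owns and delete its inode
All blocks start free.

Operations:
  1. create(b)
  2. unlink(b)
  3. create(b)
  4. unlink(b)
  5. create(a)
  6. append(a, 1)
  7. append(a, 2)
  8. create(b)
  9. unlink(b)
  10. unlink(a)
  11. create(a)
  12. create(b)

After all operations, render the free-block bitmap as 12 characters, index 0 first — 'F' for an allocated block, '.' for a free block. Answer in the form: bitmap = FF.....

bitmap = FF..........

create(b): bitmap=F........... | b=[0]
unlink(b): bitmap=............ | 
create(b): bitmap=F........... | b=[0]
unlink(b): bitmap=............ | 
create(a): bitmap=F........... | a=[0]
append(a, 1): bitmap=FF.......... | a=[0, 1]
append(a, 2): bitmap=FFFF........ | a=[0, 1, 2, 3]
create(b): bitmap=FFFFF....... | a=[0, 1, 2, 3] b=[4]
unlink(b): bitmap=FFFF........ | a=[0, 1, 2, 3]
unlink(a): bitmap=............ | 
create(a): bitmap=F........... | a=[0]
create(b): bitmap=FF.......... | a=[0] b=[1]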